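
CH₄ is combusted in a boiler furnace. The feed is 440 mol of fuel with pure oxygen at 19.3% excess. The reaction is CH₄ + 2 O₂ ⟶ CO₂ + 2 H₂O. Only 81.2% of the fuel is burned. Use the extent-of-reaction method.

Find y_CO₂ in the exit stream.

0.24

Stoichiometric O₂ = 2 × 440 = 880 mol; O₂ fed = 880 × 1.193 = 1050 mol.
Fuel reacted = 0.812 × 440 → ξ = 357.3 mol.
Outlet (n = n₀ + ν ξ):
  CH₄: 440 − 1(357.3) = 82.72
  O₂: 1050 − 2(357.3) = 335.3
  CO₂: 0 + 1(357.3) = 357.3
  H₂O: 0 + 2(357.3) = 714.6
Total out = 1490 mol; y_CO₂ = 357.3 / 1490 = 0.2398.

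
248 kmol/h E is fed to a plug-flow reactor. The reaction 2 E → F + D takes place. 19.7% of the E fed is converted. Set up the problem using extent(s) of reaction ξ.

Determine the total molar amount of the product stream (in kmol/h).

248 kmol/h

E reacted = 0.197 × 248 = 48.86 kmol/h; ν_E = −2, so ξ = 48.86/2 = 24.43 kmol/h.
Outlet amounts (n = n₀ + ν ξ):
  E: 248 − 2(24.43) = 199.1
  F: 0 + 1(24.43) = 24.43
  D: 0 + 1(24.43) = 24.43
Total out = 199.1 + 24.43 + 24.43 = 248 kmol/h.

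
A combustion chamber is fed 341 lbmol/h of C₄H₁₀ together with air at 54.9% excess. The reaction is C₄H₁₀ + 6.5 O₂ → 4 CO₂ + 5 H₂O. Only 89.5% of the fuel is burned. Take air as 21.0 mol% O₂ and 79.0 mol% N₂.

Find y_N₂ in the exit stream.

0.753

Stoichiometric O₂ = 6.5 × 341 = 2216 lbmol/h; O₂ fed = 2216 × 1.549 = 3433 lbmol/h.
N₂ fed = 3433 × 79/21 = 12920 lbmol/h.
Fuel reacted = 0.895 × 341 → ξ = 305.2 lbmol/h.
Outlet (n = n₀ + ν ξ):
  C₄H₁₀: 341 − 1(305.2) = 35.81
  O₂: 3433 − 6.5(305.2) = 1450
  N₂: 12920 (inert)
  CO₂: 0 + 4(305.2) = 1221
  H₂O: 0 + 5(305.2) = 1526
Total out = 17150 lbmol/h; y_N₂ = 12920 / 17150 = 0.7532.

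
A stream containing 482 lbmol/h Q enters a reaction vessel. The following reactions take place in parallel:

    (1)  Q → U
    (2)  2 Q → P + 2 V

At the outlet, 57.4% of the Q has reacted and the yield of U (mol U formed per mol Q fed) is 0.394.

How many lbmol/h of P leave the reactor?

43.4 lbmol/h

Yield of U: 1ξ₁ / 482 = 0.394 → ξ₁ = 189.9 lbmol/h.
Conversion of Q: 1ξ₁ + 2ξ₂ = 0.574 × 482 = 276.7 → ξ₂ = 43.38 lbmol/h.
Outlet amounts (n = n₀ + Σ ν·ξ):
  Q: 482 − 1(189.9) − 2(43.38) = 205.3
  U: 0 + 1(189.9) = 189.9
  P: 0 + 1(43.38) = 43.38
  V: 0 + 2(43.38) = 86.76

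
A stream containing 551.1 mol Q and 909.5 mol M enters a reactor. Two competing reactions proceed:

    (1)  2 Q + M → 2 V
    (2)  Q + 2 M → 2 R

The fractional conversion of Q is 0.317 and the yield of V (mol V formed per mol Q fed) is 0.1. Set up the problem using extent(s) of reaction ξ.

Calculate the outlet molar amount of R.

239 mol

Yield of V: 2ξ₁ / 551.1 = 0.1 → ξ₁ = 27.56 mol.
Conversion of Q: 2ξ₁ + 1ξ₂ = 0.317 × 551.1 = 174.7 → ξ₂ = 119.6 mol.
Outlet amounts (n = n₀ + Σ ν·ξ):
  Q: 551.1 − 2(27.56) − 1(119.6) = 376.4
  M: 909.5 − 1(27.56) − 2(119.6) = 642.8
  V: 0 + 2(27.56) = 55.11
  R: 0 + 2(119.6) = 239.2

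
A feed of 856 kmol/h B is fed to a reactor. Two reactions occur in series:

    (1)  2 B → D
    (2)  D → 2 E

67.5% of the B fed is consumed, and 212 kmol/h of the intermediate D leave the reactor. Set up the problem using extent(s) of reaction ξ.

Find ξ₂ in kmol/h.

ξ₂ = 76.9 kmol/h

Conversion of B: B consumed = 2ξ₁ = 0.675 × 856 → ξ₁ = 288.9 kmol/h.
D balance: n_D = 0 + 1ξ₁ − 1ξ₂ = 212 → ξ₂ = (1·288.9 − 212)/1 = 76.9 kmol/h.
Outlet amounts (n = n₀ + Σ ν·ξ):
  B: 856 − 2(288.9) = 278.2
  D: 0 + 1(288.9) − 1(76.9) = 212
  E: 0 + 2(76.9) = 153.8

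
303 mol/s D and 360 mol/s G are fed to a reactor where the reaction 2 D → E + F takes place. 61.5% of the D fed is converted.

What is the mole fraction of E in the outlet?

D reacted = 0.615 × 303 = 186.3 mol/s; ν_D = −2, so ξ = 186.3/2 = 93.17 mol/s.
Outlet amounts (n = n₀ + ν ξ):
  D: 303 − 2(93.17) = 116.7
  E: 0 + 1(93.17) = 93.17
  F: 0 + 1(93.17) = 93.17
  G: 360 (inert)
Total out = 663 mol/s; y_E = 93.17 / 663 = 0.1405.

0.141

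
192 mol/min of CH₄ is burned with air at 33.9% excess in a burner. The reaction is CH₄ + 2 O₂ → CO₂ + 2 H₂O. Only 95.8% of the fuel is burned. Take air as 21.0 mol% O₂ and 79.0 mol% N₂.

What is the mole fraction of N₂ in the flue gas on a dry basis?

Stoichiometric O₂ = 2 × 192 = 384 mol/min; O₂ fed = 384 × 1.339 = 514.2 mol/min.
N₂ fed = 514.2 × 79/21 = 1934 mol/min.
Fuel reacted = 0.958 × 192 → ξ = 183.9 mol/min.
Outlet (n = n₀ + ν ξ):
  CH₄: 192 − 1(183.9) = 8.064
  O₂: 514.2 − 2(183.9) = 146.3
  N₂: 1934 (inert)
  CO₂: 0 + 1(183.9) = 183.9
  H₂O: 0 + 2(183.9) = 367.9
Dry total = 2273 mol/min; y_N₂ (dry) = 1934 / 2273 = 0.8511.

0.851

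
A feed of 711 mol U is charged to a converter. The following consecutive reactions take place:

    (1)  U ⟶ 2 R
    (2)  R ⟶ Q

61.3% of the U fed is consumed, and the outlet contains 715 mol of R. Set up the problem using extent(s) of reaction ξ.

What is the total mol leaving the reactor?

1150 mol

Conversion of U: U consumed = 1ξ₁ = 0.613 × 711 → ξ₁ = 435.8 mol.
R balance: n_R = 0 + 2ξ₁ − 1ξ₂ = 715 → ξ₂ = (2·435.8 − 715)/1 = 156.7 mol.
Outlet amounts (n = n₀ + Σ ν·ξ):
  U: 711 − 1(435.8) = 275.2
  R: 0 + 2(435.8) − 1(156.7) = 715
  Q: 0 + 1(156.7) = 156.7
Total out = 275.2 + 715 + 156.7 = 1147 mol.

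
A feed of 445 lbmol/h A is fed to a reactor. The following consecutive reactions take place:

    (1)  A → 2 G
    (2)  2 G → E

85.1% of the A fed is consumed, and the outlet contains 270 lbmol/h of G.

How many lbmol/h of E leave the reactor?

244 lbmol/h

Conversion of A: A consumed = 1ξ₁ = 0.851 × 445 → ξ₁ = 378.7 lbmol/h.
G balance: n_G = 0 + 2ξ₁ − 2ξ₂ = 270 → ξ₂ = (2·378.7 − 270)/2 = 243.7 lbmol/h.
Outlet amounts (n = n₀ + Σ ν·ξ):
  A: 445 − 1(378.7) = 66.31
  G: 0 + 2(378.7) − 2(243.7) = 270
  E: 0 + 1(243.7) = 243.7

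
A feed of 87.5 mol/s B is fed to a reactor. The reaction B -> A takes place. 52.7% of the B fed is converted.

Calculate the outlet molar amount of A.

46.1 mol/s

B reacted = 0.527 × 87.5 = 46.11 mol/s; ν_B = −1, so ξ = 46.11/1 = 46.11 mol/s.
Outlet amounts (n = n₀ + ν ξ):
  B: 87.5 − 1(46.11) = 41.39
  A: 0 + 1(46.11) = 46.11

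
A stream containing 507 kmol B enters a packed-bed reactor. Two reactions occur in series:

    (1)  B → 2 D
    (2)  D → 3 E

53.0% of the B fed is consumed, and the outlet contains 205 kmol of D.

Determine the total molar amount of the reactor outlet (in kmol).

Conversion of B: B consumed = 1ξ₁ = 0.53 × 507 → ξ₁ = 268.7 kmol.
D balance: n_D = 0 + 2ξ₁ − 1ξ₂ = 205 → ξ₂ = (2·268.7 − 205)/1 = 332.4 kmol.
Outlet amounts (n = n₀ + Σ ν·ξ):
  B: 507 − 1(268.7) = 238.3
  D: 0 + 2(268.7) − 1(332.4) = 205
  E: 0 + 3(332.4) = 997.3
Total out = 238.3 + 205 + 997.3 = 1441 kmol.

1440 kmol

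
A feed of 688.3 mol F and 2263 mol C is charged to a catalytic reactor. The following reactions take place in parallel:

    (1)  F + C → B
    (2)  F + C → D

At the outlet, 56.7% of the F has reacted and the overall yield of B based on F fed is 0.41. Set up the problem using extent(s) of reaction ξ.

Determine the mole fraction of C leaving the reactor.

Yield of B: 1ξ₁ / 688.3 = 0.41 → ξ₁ = 282.2 mol.
Conversion of F: 1ξ₁ + 1ξ₂ = 0.567 × 688.3 = 390.3 → ξ₂ = 108.1 mol.
Outlet amounts (n = n₀ + Σ ν·ξ):
  F: 688.3 − 1(282.2) − 1(108.1) = 298
  C: 2263 − 1(282.2) − 1(108.1) = 1873
  B: 0 + 1(282.2) = 282.2
  D: 0 + 1(108.1) = 108.1
Total out = 2561 mol; y_C = 1873 / 2561 = 0.7312.

0.731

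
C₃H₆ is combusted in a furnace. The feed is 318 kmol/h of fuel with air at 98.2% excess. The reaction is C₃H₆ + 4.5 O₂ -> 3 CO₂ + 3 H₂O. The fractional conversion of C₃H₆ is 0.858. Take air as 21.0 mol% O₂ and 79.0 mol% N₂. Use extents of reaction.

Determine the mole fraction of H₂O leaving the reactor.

0.0586

Stoichiometric O₂ = 4.5 × 318 = 1431 kmol/h; O₂ fed = 1431 × 1.982 = 2836 kmol/h.
N₂ fed = 2836 × 79/21 = 10670 kmol/h.
Fuel reacted = 0.858 × 318 → ξ = 272.8 kmol/h.
Outlet (n = n₀ + ν ξ):
  C₃H₆: 318 − 1(272.8) = 45.16
  O₂: 2836 − 4.5(272.8) = 1608
  N₂: 10670 (inert)
  CO₂: 0 + 3(272.8) = 818.5
  H₂O: 0 + 3(272.8) = 818.5
Total out = 13960 kmol/h; y_H₂O = 818.5 / 13960 = 0.05863.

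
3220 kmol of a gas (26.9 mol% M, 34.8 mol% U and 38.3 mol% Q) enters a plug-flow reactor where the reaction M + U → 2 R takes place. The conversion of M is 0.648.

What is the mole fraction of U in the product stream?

M reacted = 0.648 × 866.2 = 561.3 kmol; ν_M = −1, so ξ = 561.3/1 = 561.3 kmol.
Outlet amounts (n = n₀ + ν ξ):
  M: 866.2 − 1(561.3) = 304.9
  U: 1121 − 1(561.3) = 559.3
  R: 0 + 2(561.3) = 1123
  Q: 1233 (inert)
Total out = 3220 kmol; y_U = 559.3 / 3220 = 0.1737.

0.174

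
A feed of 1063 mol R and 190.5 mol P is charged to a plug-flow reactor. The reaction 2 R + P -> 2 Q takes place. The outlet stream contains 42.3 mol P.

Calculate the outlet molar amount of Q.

296 mol

For P: n = n₀ − 1ξ → 42.3 = 190.5 − 1ξ, giving ξ = 148.2 mol.
Outlet amounts (n = n₀ + ν ξ):
  R: 1063 − 2(148.2) = 766.6
  P: 190.5 − 1(148.2) = 42.3
  Q: 0 + 2(148.2) = 296.4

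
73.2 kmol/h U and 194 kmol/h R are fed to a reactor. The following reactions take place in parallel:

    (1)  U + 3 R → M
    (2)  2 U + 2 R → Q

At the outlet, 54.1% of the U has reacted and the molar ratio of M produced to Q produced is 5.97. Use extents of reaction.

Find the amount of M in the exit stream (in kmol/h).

29.7 kmol/h

Conversion of U: U consumed = 0.541 × 73.2 = 39.6 kmol/h = 1ξ₁ + 2ξ₂.
Selectivity: 1ξ₁ / (1ξ₂) = 5.97 → ξ₁ = 5.97 ξ₂.
Substitute: (1·5.97 + 2) ξ₂ = 39.6 → ξ₂ = 4.969 kmol/h, ξ₁ = 29.66 kmol/h.
Outlet amounts (n = n₀ + Σ ν·ξ):
  U: 73.2 − 1(29.66) − 2(4.969) = 33.6
  R: 194 − 3(29.66) − 2(4.969) = 95.07
  M: 0 + 1(29.66) = 29.66
  Q: 0 + 1(4.969) = 4.969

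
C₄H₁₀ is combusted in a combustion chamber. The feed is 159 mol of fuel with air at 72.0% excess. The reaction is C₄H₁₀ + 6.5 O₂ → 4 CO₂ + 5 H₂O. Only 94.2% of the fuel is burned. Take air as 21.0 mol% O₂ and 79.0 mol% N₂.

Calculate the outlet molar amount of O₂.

804 mol

Stoichiometric O₂ = 6.5 × 159 = 1034 mol; O₂ fed = 1034 × 1.720 = 1778 mol.
N₂ fed = 1778 × 79/21 = 6687 mol.
Fuel reacted = 0.942 × 159 → ξ = 149.8 mol.
Outlet (n = n₀ + ν ξ):
  C₄H₁₀: 159 − 1(149.8) = 9.222
  O₂: 1778 − 6.5(149.8) = 804.1
  N₂: 6687 (inert)
  CO₂: 0 + 4(149.8) = 599.1
  H₂O: 0 + 5(149.8) = 748.9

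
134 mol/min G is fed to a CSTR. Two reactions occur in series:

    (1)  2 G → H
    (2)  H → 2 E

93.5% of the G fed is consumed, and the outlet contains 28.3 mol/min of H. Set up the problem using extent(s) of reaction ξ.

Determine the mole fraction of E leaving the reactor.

Conversion of G: G consumed = 2ξ₁ = 0.935 × 134 → ξ₁ = 62.65 mol/min.
H balance: n_H = 0 + 1ξ₁ − 1ξ₂ = 28.3 → ξ₂ = (1·62.65 − 28.3)/1 = 34.34 mol/min.
Outlet amounts (n = n₀ + Σ ν·ξ):
  G: 134 − 2(62.65) = 8.71
  H: 0 + 1(62.65) − 1(34.34) = 28.3
  E: 0 + 2(34.34) = 68.69
Total out = 105.7 mol/min; y_E = 68.69 / 105.7 = 0.6499.

0.65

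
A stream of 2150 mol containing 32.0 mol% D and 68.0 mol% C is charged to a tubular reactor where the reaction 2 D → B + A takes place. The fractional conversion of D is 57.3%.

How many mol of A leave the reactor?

D reacted = 0.573 × 688 = 394.2 mol; ν_D = −2, so ξ = 394.2/2 = 197.1 mol.
Outlet amounts (n = n₀ + ν ξ):
  D: 688 − 2(197.1) = 293.8
  B: 0 + 1(197.1) = 197.1
  A: 0 + 1(197.1) = 197.1
  C: 1462 (inert)

197 mol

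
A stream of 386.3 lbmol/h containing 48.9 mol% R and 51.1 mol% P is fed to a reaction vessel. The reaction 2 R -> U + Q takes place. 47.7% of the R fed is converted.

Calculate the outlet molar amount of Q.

R reacted = 0.477 × 188.9 = 90.11 lbmol/h; ν_R = −2, so ξ = 90.11/2 = 45.05 lbmol/h.
Outlet amounts (n = n₀ + ν ξ):
  R: 188.9 − 2(45.05) = 98.8
  U: 0 + 1(45.05) = 45.05
  Q: 0 + 1(45.05) = 45.05
  P: 197.4 (inert)

45.1 lbmol/h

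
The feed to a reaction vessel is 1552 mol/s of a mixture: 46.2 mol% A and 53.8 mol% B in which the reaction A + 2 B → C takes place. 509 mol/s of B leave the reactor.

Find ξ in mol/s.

ξ = 163 mol/s

For B: n = n₀ − 2ξ → 509 = 835 − 2ξ, giving ξ = 163 mol/s.
Outlet amounts (n = n₀ + ν ξ):
  A: 717 − 1(163) = 554
  B: 835 − 2(163) = 509
  C: 0 + 1(163) = 163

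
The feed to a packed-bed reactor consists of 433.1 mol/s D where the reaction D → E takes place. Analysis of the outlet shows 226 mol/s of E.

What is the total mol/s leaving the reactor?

433 mol/s

For E: n = n₀ + 1ξ → 226 = 0 + 1ξ, giving ξ = 226 mol/s.
Outlet amounts (n = n₀ + ν ξ):
  D: 433.1 − 1(226) = 207.1
  E: 0 + 1(226) = 226
Total out = 207.1 + 226 = 433.1 mol/s.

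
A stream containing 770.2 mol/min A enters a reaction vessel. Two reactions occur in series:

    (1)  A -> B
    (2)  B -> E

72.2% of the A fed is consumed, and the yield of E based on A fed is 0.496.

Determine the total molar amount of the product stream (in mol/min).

770 mol/min

Conversion of A: A consumed = 1ξ₁ = 0.722 × 770.2 → ξ₁ = 556.1 mol/min.
Yield of E: 1ξ₂ / 770.2 = 0.496 → ξ₂ = 382 mol/min.
Outlet amounts (n = n₀ + Σ ν·ξ):
  A: 770.2 − 1(556.1) = 214.1
  B: 0 + 1(556.1) − 1(382) = 174.1
  E: 0 + 1(382) = 382
Total out = 214.1 + 174.1 + 382 = 770.2 mol/min.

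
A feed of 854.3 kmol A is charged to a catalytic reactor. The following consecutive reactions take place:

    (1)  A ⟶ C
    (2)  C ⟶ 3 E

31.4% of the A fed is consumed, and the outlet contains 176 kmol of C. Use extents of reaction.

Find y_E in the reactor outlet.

Conversion of A: A consumed = 1ξ₁ = 0.314 × 854.3 → ξ₁ = 268.3 kmol.
C balance: n_C = 0 + 1ξ₁ − 1ξ₂ = 176 → ξ₂ = (1·268.3 − 176)/1 = 92.25 kmol.
Outlet amounts (n = n₀ + Σ ν·ξ):
  A: 854.3 − 1(268.3) = 586
  C: 0 + 1(268.3) − 1(92.25) = 176
  E: 0 + 3(92.25) = 276.8
Total out = 1039 kmol; y_E = 276.8 / 1039 = 0.2664.

0.266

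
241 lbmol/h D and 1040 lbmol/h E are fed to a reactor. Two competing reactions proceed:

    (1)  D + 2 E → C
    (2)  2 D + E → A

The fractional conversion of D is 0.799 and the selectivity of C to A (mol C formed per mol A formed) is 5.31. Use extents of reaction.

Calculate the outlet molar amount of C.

140 lbmol/h

Conversion of D: D consumed = 0.799 × 241 = 192.6 lbmol/h = 1ξ₁ + 2ξ₂.
Selectivity: 1ξ₁ / (1ξ₂) = 5.31 → ξ₁ = 5.31 ξ₂.
Substitute: (1·5.31 + 2) ξ₂ = 192.6 → ξ₂ = 26.34 lbmol/h, ξ₁ = 139.9 lbmol/h.
Outlet amounts (n = n₀ + Σ ν·ξ):
  D: 241 − 1(139.9) − 2(26.34) = 48.44
  E: 1040 − 2(139.9) − 1(26.34) = 733.9
  C: 0 + 1(139.9) = 139.9
  A: 0 + 1(26.34) = 26.34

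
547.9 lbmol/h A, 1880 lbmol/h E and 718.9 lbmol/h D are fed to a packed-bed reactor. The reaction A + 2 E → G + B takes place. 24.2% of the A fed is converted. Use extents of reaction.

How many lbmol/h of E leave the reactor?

A reacted = 0.242 × 547.9 = 132.6 lbmol/h; ν_A = −1, so ξ = 132.6/1 = 132.6 lbmol/h.
Outlet amounts (n = n₀ + ν ξ):
  A: 547.9 − 1(132.6) = 415.3
  E: 1880 − 2(132.6) = 1615
  G: 0 + 1(132.6) = 132.6
  B: 0 + 1(132.6) = 132.6
  D: 718.9 (inert)

1610 lbmol/h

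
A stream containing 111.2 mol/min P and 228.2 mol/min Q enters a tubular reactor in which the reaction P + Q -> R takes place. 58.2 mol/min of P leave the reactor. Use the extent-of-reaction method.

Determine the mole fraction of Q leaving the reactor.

For P: n = n₀ − 1ξ → 58.2 = 111.2 − 1ξ, giving ξ = 53 mol/min.
Outlet amounts (n = n₀ + ν ξ):
  P: 111.2 − 1(53) = 58.2
  Q: 228.2 − 1(53) = 175.2
  R: 0 + 1(53) = 53
Total out = 286.4 mol/min; y_Q = 175.2 / 286.4 = 0.6117.

0.612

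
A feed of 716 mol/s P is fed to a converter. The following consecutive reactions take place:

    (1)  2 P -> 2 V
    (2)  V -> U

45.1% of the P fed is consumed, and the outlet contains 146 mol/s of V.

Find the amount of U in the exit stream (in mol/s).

177 mol/s

Conversion of P: P consumed = 2ξ₁ = 0.451 × 716 → ξ₁ = 161.5 mol/s.
V balance: n_V = 0 + 2ξ₁ − 1ξ₂ = 146 → ξ₂ = (2·161.5 − 146)/1 = 176.9 mol/s.
Outlet amounts (n = n₀ + Σ ν·ξ):
  P: 716 − 2(161.5) = 393.1
  V: 0 + 2(161.5) − 1(176.9) = 146
  U: 0 + 1(176.9) = 176.9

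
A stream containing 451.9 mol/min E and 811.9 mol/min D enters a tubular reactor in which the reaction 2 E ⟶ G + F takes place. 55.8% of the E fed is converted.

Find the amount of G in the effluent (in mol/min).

126 mol/min

E reacted = 0.558 × 451.9 = 252.2 mol/min; ν_E = −2, so ξ = 252.2/2 = 126.1 mol/min.
Outlet amounts (n = n₀ + ν ξ):
  E: 451.9 − 2(126.1) = 199.7
  G: 0 + 1(126.1) = 126.1
  F: 0 + 1(126.1) = 126.1
  D: 811.9 (inert)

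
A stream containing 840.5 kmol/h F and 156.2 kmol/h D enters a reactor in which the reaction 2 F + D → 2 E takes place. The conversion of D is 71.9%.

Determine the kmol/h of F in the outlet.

616 kmol/h

D reacted = 0.719 × 156.2 = 112.3 kmol/h; ν_D = −1, so ξ = 112.3/1 = 112.3 kmol/h.
Outlet amounts (n = n₀ + ν ξ):
  F: 840.5 − 2(112.3) = 615.9
  D: 156.2 − 1(112.3) = 43.89
  E: 0 + 2(112.3) = 224.6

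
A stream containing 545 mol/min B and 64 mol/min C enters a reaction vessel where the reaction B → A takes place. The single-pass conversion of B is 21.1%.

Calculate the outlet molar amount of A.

B reacted = 0.211 × 545 = 115 mol/min; ν_B = −1, so ξ = 115/1 = 115 mol/min.
Outlet amounts (n = n₀ + ν ξ):
  B: 545 − 1(115) = 430
  A: 0 + 1(115) = 115
  C: 64 (inert)

115 mol/min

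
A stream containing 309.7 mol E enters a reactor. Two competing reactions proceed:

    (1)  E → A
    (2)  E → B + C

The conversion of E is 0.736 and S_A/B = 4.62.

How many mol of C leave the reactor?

Conversion of E: E consumed = 0.736 × 309.7 = 227.9 mol = 1ξ₁ + 1ξ₂.
Selectivity: 1ξ₁ / (1ξ₂) = 4.62 → ξ₁ = 4.62 ξ₂.
Substitute: (1·4.62 + 1) ξ₂ = 227.9 → ξ₂ = 40.56 mol, ξ₁ = 187.4 mol.
Outlet amounts (n = n₀ + Σ ν·ξ):
  E: 309.7 − 1(187.4) − 1(40.56) = 81.76
  A: 0 + 1(187.4) = 187.4
  B: 0 + 1(40.56) = 40.56
  C: 0 + 1(40.56) = 40.56

40.6 mol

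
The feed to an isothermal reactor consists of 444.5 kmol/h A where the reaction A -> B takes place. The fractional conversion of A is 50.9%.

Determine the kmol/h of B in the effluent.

A reacted = 0.509 × 444.5 = 226.3 kmol/h; ν_A = −1, so ξ = 226.3/1 = 226.3 kmol/h.
Outlet amounts (n = n₀ + ν ξ):
  A: 444.5 − 1(226.3) = 218.2
  B: 0 + 1(226.3) = 226.3

226 kmol/h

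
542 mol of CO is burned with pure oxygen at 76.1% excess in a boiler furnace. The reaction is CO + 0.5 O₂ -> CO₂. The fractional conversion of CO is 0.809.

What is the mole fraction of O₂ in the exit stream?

Stoichiometric O₂ = 0.5 × 542 = 271 mol; O₂ fed = 271 × 1.761 = 477.2 mol.
Fuel reacted = 0.809 × 542 → ξ = 438.5 mol.
Outlet (n = n₀ + ν ξ):
  CO: 542 − 1(438.5) = 103.5
  O₂: 477.2 − 0.5(438.5) = 258
  CO₂: 0 + 1(438.5) = 438.5
Total out = 800 mol; y_O₂ = 258 / 800 = 0.3225.

0.322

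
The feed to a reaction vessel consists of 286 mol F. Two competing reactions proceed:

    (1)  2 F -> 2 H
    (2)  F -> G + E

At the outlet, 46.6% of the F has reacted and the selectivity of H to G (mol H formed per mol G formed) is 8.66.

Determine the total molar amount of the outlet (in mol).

300 mol

Conversion of F: F consumed = 0.466 × 286 = 133.3 mol = 2ξ₁ + 1ξ₂.
Selectivity: 2ξ₁ / (1ξ₂) = 8.66 → ξ₁ = 4.33 ξ₂.
Substitute: (2·4.33 + 1) ξ₂ = 133.3 → ξ₂ = 13.8 mol, ξ₁ = 59.74 mol.
Outlet amounts (n = n₀ + Σ ν·ξ):
  F: 286 − 2(59.74) − 1(13.8) = 152.7
  H: 0 + 2(59.74) = 119.5
  G: 0 + 1(13.8) = 13.8
  E: 0 + 1(13.8) = 13.8
Total out = 152.7 + 119.5 + 13.8 + 13.8 = 299.8 mol.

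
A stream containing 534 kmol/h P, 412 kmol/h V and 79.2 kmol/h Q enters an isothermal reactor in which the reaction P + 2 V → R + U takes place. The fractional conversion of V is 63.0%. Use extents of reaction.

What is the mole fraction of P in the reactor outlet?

V reacted = 0.63 × 412 = 259.6 kmol/h; ν_V = −2, so ξ = 259.6/2 = 129.8 kmol/h.
Outlet amounts (n = n₀ + ν ξ):
  P: 534 − 1(129.8) = 404.2
  V: 412 − 2(129.8) = 152.4
  R: 0 + 1(129.8) = 129.8
  U: 0 + 1(129.8) = 129.8
  Q: 79.2 (inert)
Total out = 895.4 kmol/h; y_P = 404.2 / 895.4 = 0.4514.

0.451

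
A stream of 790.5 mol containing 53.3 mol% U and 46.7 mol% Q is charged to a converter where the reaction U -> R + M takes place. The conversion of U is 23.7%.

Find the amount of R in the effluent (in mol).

U reacted = 0.237 × 421.3 = 99.86 mol; ν_U = −1, so ξ = 99.86/1 = 99.86 mol.
Outlet amounts (n = n₀ + ν ξ):
  U: 421.3 − 1(99.86) = 321.5
  R: 0 + 1(99.86) = 99.86
  M: 0 + 1(99.86) = 99.86
  Q: 369.2 (inert)

99.9 mol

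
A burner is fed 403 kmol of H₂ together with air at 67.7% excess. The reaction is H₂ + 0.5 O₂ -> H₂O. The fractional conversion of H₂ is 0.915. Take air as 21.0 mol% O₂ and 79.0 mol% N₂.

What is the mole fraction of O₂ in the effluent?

0.084

Stoichiometric O₂ = 0.5 × 403 = 201.5 kmol; O₂ fed = 201.5 × 1.677 = 337.9 kmol.
N₂ fed = 337.9 × 79/21 = 1271 kmol.
Fuel reacted = 0.915 × 403 → ξ = 368.7 kmol.
Outlet (n = n₀ + ν ξ):
  H₂: 403 − 1(368.7) = 34.25
  O₂: 337.9 − 0.5(368.7) = 153.5
  N₂: 1271 (inert)
  H₂O: 0 + 1(368.7) = 368.7
Total out = 1828 kmol; y_O₂ = 153.5 / 1828 = 0.08401.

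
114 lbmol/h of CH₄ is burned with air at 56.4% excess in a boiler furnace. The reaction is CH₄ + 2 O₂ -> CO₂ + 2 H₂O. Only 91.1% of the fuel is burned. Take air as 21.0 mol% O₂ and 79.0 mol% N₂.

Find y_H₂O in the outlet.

0.115

Stoichiometric O₂ = 2 × 114 = 228 lbmol/h; O₂ fed = 228 × 1.564 = 356.6 lbmol/h.
N₂ fed = 356.6 × 79/21 = 1341 lbmol/h.
Fuel reacted = 0.911 × 114 → ξ = 103.9 lbmol/h.
Outlet (n = n₀ + ν ξ):
  CH₄: 114 − 1(103.9) = 10.15
  O₂: 356.6 − 2(103.9) = 148.9
  N₂: 1341 (inert)
  CO₂: 0 + 1(103.9) = 103.9
  H₂O: 0 + 2(103.9) = 207.7
Total out = 1812 lbmol/h; y_H₂O = 207.7 / 1812 = 0.1146.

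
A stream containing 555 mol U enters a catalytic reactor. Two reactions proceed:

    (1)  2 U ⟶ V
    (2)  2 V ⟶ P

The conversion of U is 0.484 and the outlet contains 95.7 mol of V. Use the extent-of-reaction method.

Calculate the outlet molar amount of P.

19.3 mol

Conversion of U: U consumed = 2ξ₁ = 0.484 × 555 → ξ₁ = 134.3 mol.
V balance: n_V = 0 + 1ξ₁ − 2ξ₂ = 95.7 → ξ₂ = (1·134.3 − 95.7)/2 = 19.3 mol.
Outlet amounts (n = n₀ + Σ ν·ξ):
  U: 555 − 2(134.3) = 286.4
  V: 0 + 1(134.3) − 2(19.3) = 95.7
  P: 0 + 1(19.3) = 19.3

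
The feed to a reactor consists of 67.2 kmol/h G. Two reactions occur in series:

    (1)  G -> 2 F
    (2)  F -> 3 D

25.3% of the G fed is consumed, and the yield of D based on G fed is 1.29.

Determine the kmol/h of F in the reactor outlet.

Conversion of G: G consumed = 1ξ₁ = 0.253 × 67.2 → ξ₁ = 17 kmol/h.
Yield of D: 3ξ₂ / 67.2 = 1.29 → ξ₂ = 28.9 kmol/h.
Outlet amounts (n = n₀ + Σ ν·ξ):
  G: 67.2 − 1(17) = 50.2
  F: 0 + 2(17) − 1(28.9) = 5.107
  D: 0 + 3(28.9) = 86.69

5.11 kmol/h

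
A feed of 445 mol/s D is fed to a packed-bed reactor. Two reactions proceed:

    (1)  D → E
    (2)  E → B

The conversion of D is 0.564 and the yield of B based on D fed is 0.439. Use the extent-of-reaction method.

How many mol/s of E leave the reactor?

Conversion of D: D consumed = 1ξ₁ = 0.564 × 445 → ξ₁ = 251 mol/s.
Yield of B: 1ξ₂ / 445 = 0.439 → ξ₂ = 195.4 mol/s.
Outlet amounts (n = n₀ + Σ ν·ξ):
  D: 445 − 1(251) = 194
  E: 0 + 1(251) − 1(195.4) = 55.62
  B: 0 + 1(195.4) = 195.4

55.6 mol/s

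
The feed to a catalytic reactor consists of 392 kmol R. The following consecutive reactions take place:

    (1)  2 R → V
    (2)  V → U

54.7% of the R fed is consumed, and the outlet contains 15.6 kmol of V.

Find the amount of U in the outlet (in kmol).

Conversion of R: R consumed = 2ξ₁ = 0.547 × 392 → ξ₁ = 107.2 kmol.
V balance: n_V = 0 + 1ξ₁ − 1ξ₂ = 15.6 → ξ₂ = (1·107.2 − 15.6)/1 = 91.61 kmol.
Outlet amounts (n = n₀ + Σ ν·ξ):
  R: 392 − 2(107.2) = 177.6
  V: 0 + 1(107.2) − 1(91.61) = 15.6
  U: 0 + 1(91.61) = 91.61

91.6 kmol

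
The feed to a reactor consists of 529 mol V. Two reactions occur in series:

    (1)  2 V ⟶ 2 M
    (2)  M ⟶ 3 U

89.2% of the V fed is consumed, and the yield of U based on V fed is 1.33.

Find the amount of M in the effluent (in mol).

237 mol

Conversion of V: V consumed = 2ξ₁ = 0.892 × 529 → ξ₁ = 235.9 mol.
Yield of U: 3ξ₂ / 529 = 1.33 → ξ₂ = 234.5 mol.
Outlet amounts (n = n₀ + Σ ν·ξ):
  V: 529 − 2(235.9) = 57.13
  M: 0 + 2(235.9) − 1(234.5) = 237.3
  U: 0 + 3(234.5) = 703.6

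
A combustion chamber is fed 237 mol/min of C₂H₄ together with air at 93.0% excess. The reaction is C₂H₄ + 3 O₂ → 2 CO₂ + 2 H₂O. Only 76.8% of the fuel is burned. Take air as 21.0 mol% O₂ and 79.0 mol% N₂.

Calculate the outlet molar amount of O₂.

Stoichiometric O₂ = 3 × 237 = 711 mol/min; O₂ fed = 711 × 1.930 = 1372 mol/min.
N₂ fed = 1372 × 79/21 = 5162 mol/min.
Fuel reacted = 0.768 × 237 → ξ = 182 mol/min.
Outlet (n = n₀ + ν ξ):
  C₂H₄: 237 − 1(182) = 54.98
  O₂: 1372 − 3(182) = 826.2
  N₂: 5162 (inert)
  CO₂: 0 + 2(182) = 364
  H₂O: 0 + 2(182) = 364

826 mol/min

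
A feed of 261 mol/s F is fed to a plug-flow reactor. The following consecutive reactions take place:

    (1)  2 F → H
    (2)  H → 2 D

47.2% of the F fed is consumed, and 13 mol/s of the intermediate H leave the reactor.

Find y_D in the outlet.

Conversion of F: F consumed = 2ξ₁ = 0.472 × 261 → ξ₁ = 61.6 mol/s.
H balance: n_H = 0 + 1ξ₁ − 1ξ₂ = 13 → ξ₂ = (1·61.6 − 13)/1 = 48.6 mol/s.
Outlet amounts (n = n₀ + Σ ν·ξ):
  F: 261 − 2(61.6) = 137.8
  H: 0 + 1(61.6) − 1(48.6) = 13
  D: 0 + 2(48.6) = 97.19
Total out = 248 mol/s; y_D = 97.19 / 248 = 0.3919.

0.392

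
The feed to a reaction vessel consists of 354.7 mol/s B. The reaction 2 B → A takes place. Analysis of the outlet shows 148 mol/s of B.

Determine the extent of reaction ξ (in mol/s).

For B: n = n₀ − 2ξ → 148 = 354.7 − 2ξ, giving ξ = 103.3 mol/s.
Outlet amounts (n = n₀ + ν ξ):
  B: 354.7 − 2(103.3) = 148
  A: 0 + 1(103.3) = 103.3

ξ = 103 mol/s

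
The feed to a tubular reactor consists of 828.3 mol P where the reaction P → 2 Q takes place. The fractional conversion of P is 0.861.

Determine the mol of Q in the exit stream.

1430 mol

P reacted = 0.861 × 828.3 = 713.2 mol; ν_P = −1, so ξ = 713.2/1 = 713.2 mol.
Outlet amounts (n = n₀ + ν ξ):
  P: 828.3 − 1(713.2) = 115.1
  Q: 0 + 2(713.2) = 1426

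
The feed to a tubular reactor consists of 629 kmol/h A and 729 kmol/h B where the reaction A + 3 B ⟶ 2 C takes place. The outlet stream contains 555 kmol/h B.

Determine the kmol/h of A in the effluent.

For B: n = n₀ − 3ξ → 555 = 729 − 3ξ, giving ξ = 58 kmol/h.
Outlet amounts (n = n₀ + ν ξ):
  A: 629 − 1(58) = 571
  B: 729 − 3(58) = 555
  C: 0 + 2(58) = 116

571 kmol/h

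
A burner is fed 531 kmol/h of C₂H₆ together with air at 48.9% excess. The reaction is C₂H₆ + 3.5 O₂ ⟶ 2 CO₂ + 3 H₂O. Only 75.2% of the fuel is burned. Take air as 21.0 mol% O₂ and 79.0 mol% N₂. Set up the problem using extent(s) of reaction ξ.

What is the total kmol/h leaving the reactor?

13900 kmol/h

Stoichiometric O₂ = 3.5 × 531 = 1858 kmol/h; O₂ fed = 1858 × 1.489 = 2767 kmol/h.
N₂ fed = 2767 × 79/21 = 10410 kmol/h.
Fuel reacted = 0.752 × 531 → ξ = 399.3 kmol/h.
Outlet (n = n₀ + ν ξ):
  C₂H₆: 531 − 1(399.3) = 131.7
  O₂: 2767 − 3.5(399.3) = 1370
  N₂: 10410 (inert)
  CO₂: 0 + 2(399.3) = 798.6
  H₂O: 0 + 3(399.3) = 1198
Total out = 131.7 + 1370 + 10410 + 798.6 + 1198 = 13910 kmol/h.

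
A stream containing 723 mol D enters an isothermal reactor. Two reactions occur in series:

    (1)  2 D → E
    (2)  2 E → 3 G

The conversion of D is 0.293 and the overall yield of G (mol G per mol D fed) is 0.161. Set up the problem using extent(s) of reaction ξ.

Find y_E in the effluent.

0.0432

Conversion of D: D consumed = 2ξ₁ = 0.293 × 723 → ξ₁ = 105.9 mol.
Yield of G: 3ξ₂ / 723 = 0.161 → ξ₂ = 38.8 mol.
Outlet amounts (n = n₀ + Σ ν·ξ):
  D: 723 − 2(105.9) = 511.2
  E: 0 + 1(105.9) − 2(38.8) = 28.32
  G: 0 + 3(38.8) = 116.4
Total out = 655.9 mol; y_E = 28.32 / 655.9 = 0.04317.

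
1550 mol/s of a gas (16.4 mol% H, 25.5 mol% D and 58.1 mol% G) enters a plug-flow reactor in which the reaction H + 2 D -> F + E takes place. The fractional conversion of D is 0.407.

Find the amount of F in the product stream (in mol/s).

D reacted = 0.407 × 395.2 = 160.9 mol/s; ν_D = −2, so ξ = 160.9/2 = 80.43 mol/s.
Outlet amounts (n = n₀ + ν ξ):
  H: 254.2 − 1(80.43) = 173.8
  D: 395.2 − 2(80.43) = 234.4
  F: 0 + 1(80.43) = 80.43
  E: 0 + 1(80.43) = 80.43
  G: 900.5 (inert)

80.4 mol/s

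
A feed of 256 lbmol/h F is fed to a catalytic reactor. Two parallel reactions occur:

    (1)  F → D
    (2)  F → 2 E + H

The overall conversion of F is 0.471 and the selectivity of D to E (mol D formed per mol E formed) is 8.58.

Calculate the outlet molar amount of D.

Conversion of F: F consumed = 0.471 × 256 = 120.6 lbmol/h = 1ξ₁ + 1ξ₂.
Selectivity: 1ξ₁ / (2ξ₂) = 8.58 → ξ₁ = 17.16 ξ₂.
Substitute: (1·17.16 + 1) ξ₂ = 120.6 → ξ₂ = 6.64 lbmol/h, ξ₁ = 113.9 lbmol/h.
Outlet amounts (n = n₀ + Σ ν·ξ):
  F: 256 − 1(113.9) − 1(6.64) = 135.4
  D: 0 + 1(113.9) = 113.9
  E: 0 + 2(6.64) = 13.28
  H: 0 + 1(6.64) = 6.64

114 lbmol/h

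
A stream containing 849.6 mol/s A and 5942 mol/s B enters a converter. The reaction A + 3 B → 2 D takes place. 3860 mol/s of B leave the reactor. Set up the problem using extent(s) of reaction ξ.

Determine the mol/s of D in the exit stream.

For B: n = n₀ − 3ξ → 3860 = 5942 − 3ξ, giving ξ = 694 mol/s.
Outlet amounts (n = n₀ + ν ξ):
  A: 849.6 − 1(694) = 155.6
  B: 5942 − 3(694) = 3860
  D: 0 + 2(694) = 1388

1390 mol/s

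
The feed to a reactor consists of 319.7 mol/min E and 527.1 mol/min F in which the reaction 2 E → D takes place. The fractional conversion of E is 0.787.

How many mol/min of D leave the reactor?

E reacted = 0.787 × 319.7 = 251.6 mol/min; ν_E = −2, so ξ = 251.6/2 = 125.8 mol/min.
Outlet amounts (n = n₀ + ν ξ):
  E: 319.7 − 2(125.8) = 68.1
  D: 0 + 1(125.8) = 125.8
  F: 527.1 (inert)

126 mol/min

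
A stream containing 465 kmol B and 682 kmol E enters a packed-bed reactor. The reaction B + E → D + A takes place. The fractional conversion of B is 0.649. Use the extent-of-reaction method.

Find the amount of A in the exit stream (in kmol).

B reacted = 0.649 × 465 = 301.8 kmol; ν_B = −1, so ξ = 301.8/1 = 301.8 kmol.
Outlet amounts (n = n₀ + ν ξ):
  B: 465 − 1(301.8) = 163.2
  E: 682 − 1(301.8) = 380.2
  D: 0 + 1(301.8) = 301.8
  A: 0 + 1(301.8) = 301.8

302 kmol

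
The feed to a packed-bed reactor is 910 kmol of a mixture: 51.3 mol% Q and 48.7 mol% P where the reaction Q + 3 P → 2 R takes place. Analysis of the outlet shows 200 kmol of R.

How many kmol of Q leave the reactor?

For R: n = n₀ + 2ξ → 200 = 0 + 2ξ, giving ξ = 100 kmol.
Outlet amounts (n = n₀ + ν ξ):
  Q: 466.8 − 1(100) = 366.8
  P: 443.2 − 3(100) = 143.2
  R: 0 + 2(100) = 200

367 kmol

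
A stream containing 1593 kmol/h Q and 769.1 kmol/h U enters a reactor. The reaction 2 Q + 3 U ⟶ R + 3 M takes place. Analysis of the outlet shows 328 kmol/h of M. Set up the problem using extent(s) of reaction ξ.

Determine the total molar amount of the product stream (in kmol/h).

For M: n = n₀ + 3ξ → 328 = 0 + 3ξ, giving ξ = 109.3 kmol/h.
Outlet amounts (n = n₀ + ν ξ):
  Q: 1593 − 2(109.3) = 1374
  U: 769.1 − 3(109.3) = 441.1
  R: 0 + 1(109.3) = 109.3
  M: 0 + 3(109.3) = 328
Total out = 1374 + 441.1 + 109.3 + 328 = 2253 kmol/h.

2250 kmol/h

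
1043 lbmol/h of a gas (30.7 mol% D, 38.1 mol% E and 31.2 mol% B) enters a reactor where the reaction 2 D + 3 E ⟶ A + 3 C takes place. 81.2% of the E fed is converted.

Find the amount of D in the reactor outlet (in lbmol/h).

E reacted = 0.812 × 397.4 = 322.7 lbmol/h; ν_E = −3, so ξ = 322.7/3 = 107.6 lbmol/h.
Outlet amounts (n = n₀ + ν ξ):
  D: 320.2 − 2(107.6) = 105.1
  E: 397.4 − 3(107.6) = 74.71
  A: 0 + 1(107.6) = 107.6
  C: 0 + 3(107.6) = 322.7
  B: 325.4 (inert)

105 lbmol/h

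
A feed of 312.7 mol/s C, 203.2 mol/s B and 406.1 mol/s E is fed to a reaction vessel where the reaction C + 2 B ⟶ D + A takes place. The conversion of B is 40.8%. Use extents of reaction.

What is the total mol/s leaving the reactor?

881 mol/s

B reacted = 0.408 × 203.2 = 82.91 mol/s; ν_B = −2, so ξ = 82.91/2 = 41.45 mol/s.
Outlet amounts (n = n₀ + ν ξ):
  C: 312.7 − 1(41.45) = 271.2
  B: 203.2 − 2(41.45) = 120.3
  D: 0 + 1(41.45) = 41.45
  A: 0 + 1(41.45) = 41.45
  E: 406.1 (inert)
Total out = 271.2 + 120.3 + 41.45 + 41.45 + 406.1 = 880.5 mol/s.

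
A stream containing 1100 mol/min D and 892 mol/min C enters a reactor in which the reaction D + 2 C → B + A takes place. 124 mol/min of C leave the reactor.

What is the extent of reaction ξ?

ξ = 384 mol/min

For C: n = n₀ − 2ξ → 124 = 892 − 2ξ, giving ξ = 384 mol/min.
Outlet amounts (n = n₀ + ν ξ):
  D: 1100 − 1(384) = 716
  C: 892 − 2(384) = 124
  B: 0 + 1(384) = 384
  A: 0 + 1(384) = 384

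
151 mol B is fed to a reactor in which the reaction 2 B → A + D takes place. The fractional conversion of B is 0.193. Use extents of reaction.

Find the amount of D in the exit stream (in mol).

14.6 mol

B reacted = 0.193 × 151 = 29.14 mol; ν_B = −2, so ξ = 29.14/2 = 14.57 mol.
Outlet amounts (n = n₀ + ν ξ):
  B: 151 − 2(14.57) = 121.9
  A: 0 + 1(14.57) = 14.57
  D: 0 + 1(14.57) = 14.57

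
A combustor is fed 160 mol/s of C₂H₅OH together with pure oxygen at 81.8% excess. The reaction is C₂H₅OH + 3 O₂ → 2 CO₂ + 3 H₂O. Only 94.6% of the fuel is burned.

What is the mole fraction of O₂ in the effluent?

0.354

Stoichiometric O₂ = 3 × 160 = 480 mol/s; O₂ fed = 480 × 1.818 = 872.6 mol/s.
Fuel reacted = 0.946 × 160 → ξ = 151.4 mol/s.
Outlet (n = n₀ + ν ξ):
  C₂H₅OH: 160 − 1(151.4) = 8.64
  O₂: 872.6 − 3(151.4) = 418.6
  CO₂: 0 + 2(151.4) = 302.7
  H₂O: 0 + 3(151.4) = 454.1
Total out = 1184 mol/s; y_O₂ = 418.6 / 1184 = 0.3535.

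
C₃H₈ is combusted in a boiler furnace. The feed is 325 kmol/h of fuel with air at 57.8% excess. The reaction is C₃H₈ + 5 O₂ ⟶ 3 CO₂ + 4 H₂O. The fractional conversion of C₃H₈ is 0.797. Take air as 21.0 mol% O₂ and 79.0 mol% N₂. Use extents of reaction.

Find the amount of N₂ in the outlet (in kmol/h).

9650 kmol/h

Stoichiometric O₂ = 5 × 325 = 1625 kmol/h; O₂ fed = 1625 × 1.578 = 2564 kmol/h.
N₂ fed = 2564 × 79/21 = 9646 kmol/h.
Fuel reacted = 0.797 × 325 → ξ = 259 kmol/h.
Outlet (n = n₀ + ν ξ):
  C₃H₈: 325 − 1(259) = 65.97
  O₂: 2564 − 5(259) = 1269
  N₂: 9646 (inert)
  CO₂: 0 + 3(259) = 777.1
  H₂O: 0 + 4(259) = 1036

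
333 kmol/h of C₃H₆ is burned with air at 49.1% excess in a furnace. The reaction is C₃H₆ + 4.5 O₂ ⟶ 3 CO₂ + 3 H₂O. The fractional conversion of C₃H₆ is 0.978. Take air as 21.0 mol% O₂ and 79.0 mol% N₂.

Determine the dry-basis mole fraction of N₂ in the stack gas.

Stoichiometric O₂ = 4.5 × 333 = 1498 kmol/h; O₂ fed = 1498 × 1.491 = 2234 kmol/h.
N₂ fed = 2234 × 79/21 = 8405 kmol/h.
Fuel reacted = 0.978 × 333 → ξ = 325.7 kmol/h.
Outlet (n = n₀ + ν ξ):
  C₃H₆: 333 − 1(325.7) = 7.326
  O₂: 2234 − 4.5(325.7) = 768.7
  N₂: 8405 (inert)
  CO₂: 0 + 3(325.7) = 977
  H₂O: 0 + 3(325.7) = 977
Dry total = 10160 kmol/h; y_N₂ (dry) = 8405 / 10160 = 0.8274.

0.827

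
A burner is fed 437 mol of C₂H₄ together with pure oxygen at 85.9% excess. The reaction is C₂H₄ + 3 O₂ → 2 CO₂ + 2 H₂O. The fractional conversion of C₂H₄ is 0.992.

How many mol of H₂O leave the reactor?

Stoichiometric O₂ = 3 × 437 = 1311 mol; O₂ fed = 1311 × 1.859 = 2437 mol.
Fuel reacted = 0.992 × 437 → ξ = 433.5 mol.
Outlet (n = n₀ + ν ξ):
  C₂H₄: 437 − 1(433.5) = 3.496
  O₂: 2437 − 3(433.5) = 1137
  CO₂: 0 + 2(433.5) = 867
  H₂O: 0 + 2(433.5) = 867

867 mol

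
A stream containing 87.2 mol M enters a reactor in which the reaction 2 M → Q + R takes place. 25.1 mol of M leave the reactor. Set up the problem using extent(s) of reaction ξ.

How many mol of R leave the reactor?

For M: n = n₀ − 2ξ → 25.1 = 87.2 − 2ξ, giving ξ = 31.05 mol.
Outlet amounts (n = n₀ + ν ξ):
  M: 87.2 − 2(31.05) = 25.1
  Q: 0 + 1(31.05) = 31.05
  R: 0 + 1(31.05) = 31.05

31.1 mol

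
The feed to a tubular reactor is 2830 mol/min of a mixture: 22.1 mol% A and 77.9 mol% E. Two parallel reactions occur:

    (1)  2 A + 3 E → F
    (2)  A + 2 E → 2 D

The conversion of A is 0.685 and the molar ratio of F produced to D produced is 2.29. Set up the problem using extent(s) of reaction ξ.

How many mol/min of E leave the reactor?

Conversion of A: A consumed = 0.685 × 625.4 = 428.4 mol/min = 2ξ₁ + 1ξ₂.
Selectivity: 1ξ₁ / (2ξ₂) = 2.29 → ξ₁ = 4.58 ξ₂.
Substitute: (2·4.58 + 1) ξ₂ = 428.4 → ξ₂ = 42.17 mol/min, ξ₁ = 193.1 mol/min.
Outlet amounts (n = n₀ + Σ ν·ξ):
  A: 625.4 − 2(193.1) − 1(42.17) = 197
  E: 2205 − 3(193.1) − 2(42.17) = 1541
  F: 0 + 1(193.1) = 193.1
  D: 0 + 2(42.17) = 84.33

1540 mol/min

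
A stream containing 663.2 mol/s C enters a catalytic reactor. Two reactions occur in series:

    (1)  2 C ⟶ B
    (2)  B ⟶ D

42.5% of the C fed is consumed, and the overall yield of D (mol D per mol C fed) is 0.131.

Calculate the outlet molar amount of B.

Conversion of C: C consumed = 2ξ₁ = 0.425 × 663.2 → ξ₁ = 140.9 mol/s.
Yield of D: 1ξ₂ / 663.2 = 0.131 → ξ₂ = 86.88 mol/s.
Outlet amounts (n = n₀ + Σ ν·ξ):
  C: 663.2 − 2(140.9) = 381.3
  B: 0 + 1(140.9) − 1(86.88) = 54.05
  D: 0 + 1(86.88) = 86.88

54.1 mol/s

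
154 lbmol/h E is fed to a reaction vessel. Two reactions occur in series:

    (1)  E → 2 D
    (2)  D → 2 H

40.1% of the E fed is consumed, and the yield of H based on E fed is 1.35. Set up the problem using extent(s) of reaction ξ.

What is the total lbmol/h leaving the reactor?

320 lbmol/h

Conversion of E: E consumed = 1ξ₁ = 0.401 × 154 → ξ₁ = 61.75 lbmol/h.
Yield of H: 2ξ₂ / 154 = 1.35 → ξ₂ = 104 lbmol/h.
Outlet amounts (n = n₀ + Σ ν·ξ):
  E: 154 − 1(61.75) = 92.25
  D: 0 + 2(61.75) − 1(104) = 19.56
  H: 0 + 2(104) = 207.9
Total out = 92.25 + 19.56 + 207.9 = 319.7 lbmol/h.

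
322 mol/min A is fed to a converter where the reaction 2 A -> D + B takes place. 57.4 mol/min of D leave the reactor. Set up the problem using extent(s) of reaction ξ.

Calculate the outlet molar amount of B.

57.4 mol/min

For D: n = n₀ + 1ξ → 57.4 = 0 + 1ξ, giving ξ = 57.4 mol/min.
Outlet amounts (n = n₀ + ν ξ):
  A: 322 − 2(57.4) = 207.2
  D: 0 + 1(57.4) = 57.4
  B: 0 + 1(57.4) = 57.4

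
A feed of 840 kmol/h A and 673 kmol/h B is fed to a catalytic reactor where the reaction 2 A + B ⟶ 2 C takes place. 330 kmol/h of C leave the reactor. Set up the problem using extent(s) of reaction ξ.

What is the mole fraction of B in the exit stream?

For C: n = n₀ + 2ξ → 330 = 0 + 2ξ, giving ξ = 165 kmol/h.
Outlet amounts (n = n₀ + ν ξ):
  A: 840 − 2(165) = 510
  B: 673 − 1(165) = 508
  C: 0 + 2(165) = 330
Total out = 1348 kmol/h; y_B = 508 / 1348 = 0.3769.

0.377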